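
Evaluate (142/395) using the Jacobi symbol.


Compute (142/395) via quadratic reciprocity:
  pull out 2: (2/395) = -1  (since 395 mod 8 = 3)
  reciprocity: (71/395) -> -(395/71)
  reduce: (40/71)
  pull out 2: (2/71) = +1  (since 71 mod 8 = 7)
  pull out 2: (2/71) = +1  (since 71 mod 8 = 7)
  pull out 2: (2/71) = +1  (since 71 mod 8 = 7)
  reciprocity: (5/71) -> +(71/5)
  reduce: (1/5)
  (1/5) = 1
Product of signs = 1

1


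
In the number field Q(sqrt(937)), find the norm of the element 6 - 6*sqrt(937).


N(a + b*sqrt(d)) = a^2 - d*b^2
= (6)^2 - (937)*(-6)^2
= 36 - 33732
= -33696

-33696


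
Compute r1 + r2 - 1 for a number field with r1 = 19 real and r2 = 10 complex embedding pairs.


By Dirichlet's unit theorem:
rank = r1 + r2 - 1
= 19 + 10 - 1
= 28

28


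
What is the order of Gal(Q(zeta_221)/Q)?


|Gal(Q(zeta_221)/Q)| = phi(221)
= 192

192


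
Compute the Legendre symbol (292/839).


p = 839 is prime, so compute (292/839) with the reciprocity algorithm (Jacobi-symbol steps: pull out 2s via (2/n), flip via reciprocity, reduce):
  pull out 2: (2/839) = +1  (since 839 mod 8 = 7)
  pull out 2: (2/839) = +1  (since 839 mod 8 = 7)
  reciprocity: (73/839) -> +(839/73)
  reduce: (36/73)
  pull out 2: (2/73) = +1  (since 73 mod 8 = 1)
  pull out 2: (2/73) = +1  (since 73 mod 8 = 1)
  reciprocity: (9/73) -> +(73/9)
  reduce: (1/9)
  (1/9) = 1
Product of signs = 1
(292/839) = 1

1


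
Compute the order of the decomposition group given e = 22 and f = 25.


|D_P| = e * f
= 22 * 25
= 550

550


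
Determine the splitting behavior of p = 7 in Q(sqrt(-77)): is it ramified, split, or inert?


K = Q(sqrt(-77)). Since d mod 4 = 3, disc(K) = -308.
Check p | disc: -308 mod 7 = 0.
p divides disc, so p ramifies: (p) = P^2 with e=2, f=1, g=1.
Therefore p is ramified.

ramified


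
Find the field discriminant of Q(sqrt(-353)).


For K = Q(sqrt(d)) with d squarefree: disc(K) = d if d = 1 mod 4, and disc(K) = 4d if d = 2 or 3 mod 4.
Here d = -353, and d mod 4 = 3.
d = 3 mod 4, not 1 (O_K = Z[sqrt(d)]), so disc(K) = 4d = 4 * (-353) = -1412

-1412


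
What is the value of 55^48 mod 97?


p = 97 is prime and the exponent is (p-1)/2 = 48, so by Euler's criterion 55^48 = (55/97) = +1 or -1 mod 97.
Compute by square-and-multiply:
  48 = 32 + 16 (binary 110000)
  Repeated squaring mod 97: 55^1 = 55, 55^2 = 18, 55^4 = 33, 55^8 = 22, 55^16 = 96, 55^32 = 1
  55^48 = 55^32 * 55^16 = 1 * 96 mod 97
    1 * 96 = 96 = 96 mod 97
  55^48 = 96 mod 97
Result 96 = p - 1 = -1 mod 97: 55 is a quadratic non-residue mod 97. As a residue in [0, p-1] the value is 96.
55^48 mod 97 = 96

96


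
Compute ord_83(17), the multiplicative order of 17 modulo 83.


We want ord_83(17), the smallest k >= 1 with 17^k = 1 mod 83.
n = 83 = 83, phi(83) = 82; the order divides phi(n).
Divisors of 82: 1, 2, 41, 82
Repeated squaring mod 83: 17^1 = 17, 17^2 = 40, 17^4 = 23, 17^8 = 31, 17^16 = 48, 17^32 = 63, 17^64 = 68
Test divisors in increasing order:
  k=1: 17^1 = 17 mod 83
  k=2: 17^2 = 40 mod 83
  k=41: 17^41 = 63 * 31 * 17 = 1 mod 83  <- first divisor giving 1
Order = 41

41


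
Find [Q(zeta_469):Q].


The degree equals Euler's totient phi(469).
469 = 7 * 67
phi(469) = 396

396


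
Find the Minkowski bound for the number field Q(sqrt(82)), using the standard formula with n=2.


d = 82, d mod 4 = 2, so disc(K) = 4d = 328; |disc(K)| = 328
Real quadratic field, so n = 2, s = r2 = 0, r1 = 2
M = (n!/n^n) * (4/pi)^s * sqrt(|disc(K)|) = (2!/2^2) * (4/pi)^0 * sqrt(328)
= 0.5 * 1.000000 * 18.110770
= 9.0554

9.0554


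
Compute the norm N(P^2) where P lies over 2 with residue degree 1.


N(P^a) = p^(a*f)
= 2^(2*1)
= 2^2
= 4

4


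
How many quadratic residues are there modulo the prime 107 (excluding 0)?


For prime p, the number of non-zero quadratic residues is (p-1)/2.
= (107-1)/2
= 53

53


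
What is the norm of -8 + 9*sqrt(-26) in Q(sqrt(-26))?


N(a + b*sqrt(d)) = a^2 - d*b^2
= (-8)^2 - (-26)*(9)^2
= 64 + 2106
= 2170

2170


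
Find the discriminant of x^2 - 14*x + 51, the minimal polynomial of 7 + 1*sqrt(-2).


The element 7 + 1*sqrt(-2) has minimal polynomial:
x^2 - 14*x + 51
Discriminant = (-14)^2 - 4*(51)
= 196 - 204
= -8

-8


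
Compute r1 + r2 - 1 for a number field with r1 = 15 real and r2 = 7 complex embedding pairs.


By Dirichlet's unit theorem:
rank = r1 + r2 - 1
= 15 + 7 - 1
= 21

21


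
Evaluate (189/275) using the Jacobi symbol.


Compute (189/275) via quadratic reciprocity:
  reciprocity: (189/275) -> +(275/189)
  reduce: (86/189)
  pull out 2: (2/189) = -1  (since 189 mod 8 = 5)
  reciprocity: (43/189) -> +(189/43)
  reduce: (17/43)
  reciprocity: (17/43) -> +(43/17)
  reduce: (9/17)
  reciprocity: (9/17) -> +(17/9)
  reduce: (8/9)
  pull out 2: (2/9) = +1  (since 9 mod 8 = 1)
  pull out 2: (2/9) = +1  (since 9 mod 8 = 1)
  pull out 2: (2/9) = +1  (since 9 mod 8 = 1)
  (1/9) = 1
Product of signs = -1

-1


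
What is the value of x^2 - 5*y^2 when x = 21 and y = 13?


x^2 - d*y^2
= 21^2 - 5*13^2
= 441 - 845
= -404

-404


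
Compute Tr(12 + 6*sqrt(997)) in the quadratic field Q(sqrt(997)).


Tr(a + b*sqrt(d)) = (a + b*sqrt(d)) + (a - b*sqrt(d)) = 2a
= 2 * (12)
= 24

24


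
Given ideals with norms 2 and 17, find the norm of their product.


N(IJ) = N(I) * N(J)
= 2 * 17
= 34

34


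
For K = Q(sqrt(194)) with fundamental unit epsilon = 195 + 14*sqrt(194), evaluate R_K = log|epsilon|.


epsilon = 195 + 14*sqrt(194)
= 389.9974
R = ln(389.9974)
= 5.9661

5.9661


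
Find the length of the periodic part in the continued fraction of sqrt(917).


Run the CF algorithm for sqrt(917).
a_0 = floor(sqrt(917)) = 30; set m_0=0, q_0=1.
Recurrence: m' = q*a - m,  q' = (d - m'^2)/q,  a' = floor((a_0 + m')/q').
  step 1: m=30, q=17, a=3
  step 2: m=21, q=28, a=1
  step 3: m=7, q=31, a=1
  step 4: m=24, q=11, a=4
  step 5: m=20, q=47, a=1
  step 6: m=27, q=4, a=14
  step 7: m=29, q=19, a=3
  step 8: m=28, q=7, a=8
  step 9: m=28, q=19, a=3
  step 10: m=29, q=4, a=14
  step 11: m=27, q=47, a=1
  step 12: m=20, q=11, a=4
  step 13: m=24, q=31, a=1
  step 14: m=7, q=28, a=1
  step 15: m=21, q=17, a=3
  step 16: m=30, q=1, a=60
a_16 = 2*a_0 = 60, so the period closes here.
sqrt(917) = [30; 3, 1, 1, 4, 1, 14, 3, 8, 3, 14, 1, 4, 1, 1, 3, 60]
Period length = 16

16


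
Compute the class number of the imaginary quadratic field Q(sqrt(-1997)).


K = Q(sqrt(-1997)). d mod 4 = 3, so D = disc(K) = 4d = -7988
h(K) equals the number of primitive reduced positive-definite forms (a, b, c) = a*x^2 + b*x*y + c*y^2 with b^2 - 4ac = D,
where reduced means |b| <= a <= c, with b >= 0 whenever |b| = a or a = c, and primitive means gcd(a, b, c) = 1.
Reduced forces 3a^2 <= |D| = 7988, so 1 <= a <= 51; b must have the parity of D, and c = (b^2 - D)/(4a) must be an integer >= a.
Enumerate a = 1..51, b in [-a, a]:
  a=1: (1, 0, 1997)  [1]
  a=2: (2, 2, 999)  [1]
  a=3: (3, -2, 666), (3, 2, 666)  [2]
  a=4..5: none
  a=6: (6, -2, 333), (6, 2, 333)  [2]
  a=7..8: none
  a=9: (9, -2, 222), (9, 2, 222)  [2]
  a=10: none
  a=11: (11, -8, 183), (11, 8, 183)  [2]
  a=12..16: none
  a=17: (17, -6, 118), (17, 6, 118)  [2]
  a=18: (18, -2, 111), (18, 2, 111)  [2]
  a=19: (19, -12, 107), (19, 12, 107)  [2]
  a=20..21: none
  a=22: (22, -14, 93), (22, 14, 93)  [2]
  a=23: (23, -4, 87), (23, 4, 87)  [2]
  a=24..26: none
  a=27: (27, -2, 74), (27, 2, 74)  [2]
  a=28: none
  a=29: (29, -4, 69), (29, 4, 69)  [2]
  a=30: none
  a=31: (31, -14, 66), (31, 14, 66)  [2]
  a=32: none
  a=33: (33, -14, 62), (33, -8, 61), (33, 8, 61), (33, 14, 62)  [4]
  a=34: (34, -6, 59), (34, 6, 59)  [2]
  a=35..36: none
  a=37: (37, -2, 54), (37, 2, 54)  [2]
  a=38: (38, -26, 57), (38, 26, 57)  [2]
  a=39..42: none
  a=43: (43, -28, 51), (43, 28, 51)  [2]
  a=44..45: none
  a=46: (46, -42, 53), (46, 42, 53)  [2]
  a=47: (47, -40, 51), (47, 40, 51)  [2]
  a=48..51: none
Total reduced forms: 1 + 1 + 2 + 2 + 2 + 2 + 2 + 2 + 2 + 2 + 2 + 2 + 2 + 2 + 4 + 2 + 2 + 2 + 2 + 2 + 2 = 42
h = 42

42


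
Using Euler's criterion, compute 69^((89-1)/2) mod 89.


p = 89 is prime and the exponent is (p-1)/2 = 44, so by Euler's criterion 69^44 = (69/89) = +1 or -1 mod 89.
Compute by square-and-multiply:
  44 = 32 + 8 + 4 (binary 101100)
  Repeated squaring mod 89: 69^1 = 69, 69^2 = 44, 69^4 = 67, 69^8 = 39, 69^16 = 8, 69^32 = 64
  69^44 = 69^32 * 69^8 * 69^4 = 64 * 39 * 67 mod 89
    64 * 39 = 2496 = 4 mod 89
    4 * 67 = 268 = 1 mod 89
  69^44 = 1 mod 89
Result 1: 69 is a quadratic residue mod 89.
69^44 mod 89 = 1

1


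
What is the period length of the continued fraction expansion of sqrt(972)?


Run the CF algorithm for sqrt(972).
a_0 = floor(sqrt(972)) = 31; set m_0=0, q_0=1.
Recurrence: m' = q*a - m,  q' = (d - m'^2)/q,  a' = floor((a_0 + m')/q').
  step 1: m=31, q=11, a=5
  step 2: m=24, q=36, a=1
  step 3: m=12, q=23, a=1
  step 4: m=11, q=37, a=1
  step 5: m=26, q=8, a=7
  step 6: m=30, q=9, a=6
  step 7: m=24, q=44, a=1
  step 8: m=20, q=13, a=3
  step 9: m=19, q=47, a=1
  step 10: m=28, q=4, a=14
  step 11: m=28, q=47, a=1
  step 12: m=19, q=13, a=3
  step 13: m=20, q=44, a=1
  step 14: m=24, q=9, a=6
  step 15: m=30, q=8, a=7
  step 16: m=26, q=37, a=1
  step 17: m=11, q=23, a=1
  step 18: m=12, q=36, a=1
  step 19: m=24, q=11, a=5
  step 20: m=31, q=1, a=62
a_20 = 2*a_0 = 62, so the period closes here.
sqrt(972) = [31; 5, 1, 1, 1, 7, 6, 1, 3, 1, 14, 1, 3, 1, 6, 7, 1, 1, 1, 5, 62]
Period length = 20

20


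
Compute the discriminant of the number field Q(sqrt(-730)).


For K = Q(sqrt(d)) with d squarefree: disc(K) = d if d = 1 mod 4, and disc(K) = 4d if d = 2 or 3 mod 4.
Here d = -730, and d mod 4 = 2.
d = 2 mod 4, not 1 (O_K = Z[sqrt(d)]), so disc(K) = 4d = 4 * (-730) = -2920

-2920


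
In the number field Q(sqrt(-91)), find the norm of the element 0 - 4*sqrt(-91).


N(a + b*sqrt(d)) = a^2 - d*b^2
= (0)^2 - (-91)*(-4)^2
= 0 + 1456
= 1456

1456


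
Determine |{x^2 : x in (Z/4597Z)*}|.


For prime p, the number of non-zero quadratic residues is (p-1)/2.
= (4597-1)/2
= 2298

2298


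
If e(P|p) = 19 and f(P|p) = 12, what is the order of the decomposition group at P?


|D_P| = e * f
= 19 * 12
= 228

228


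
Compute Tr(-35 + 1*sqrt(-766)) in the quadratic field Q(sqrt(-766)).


Tr(a + b*sqrt(d)) = (a + b*sqrt(d)) + (a - b*sqrt(d)) = 2a
= 2 * (-35)
= -70

-70


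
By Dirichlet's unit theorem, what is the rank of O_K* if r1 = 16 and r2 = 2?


By Dirichlet's unit theorem:
rank = r1 + r2 - 1
= 16 + 2 - 1
= 17

17


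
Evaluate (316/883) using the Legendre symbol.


p = 883 is prime, so compute (316/883) with the reciprocity algorithm (Jacobi-symbol steps: pull out 2s via (2/n), flip via reciprocity, reduce):
  pull out 2: (2/883) = -1  (since 883 mod 8 = 3)
  pull out 2: (2/883) = -1  (since 883 mod 8 = 3)
  reciprocity: (79/883) -> -(883/79)
  reduce: (14/79)
  pull out 2: (2/79) = +1  (since 79 mod 8 = 7)
  reciprocity: (7/79) -> -(79/7)
  reduce: (2/7)
  pull out 2: (2/7) = +1  (since 7 mod 8 = 7)
  (1/7) = 1
Product of signs = 1
(316/883) = 1

1


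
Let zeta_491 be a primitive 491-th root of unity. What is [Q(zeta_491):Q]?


The degree equals Euler's totient phi(491).
491 = 491
phi(491) = 490

490


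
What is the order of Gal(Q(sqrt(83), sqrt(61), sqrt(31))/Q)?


The 3 square roots of distinct primes are multiplicatively independent over Q,
so [K:Q] = 2^3 and Gal(K/Q) is isomorphic to (Z/2Z)^3.
|Gal| = 2^3 = 8

8


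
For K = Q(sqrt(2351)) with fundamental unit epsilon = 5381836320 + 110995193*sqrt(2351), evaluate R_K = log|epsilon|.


epsilon = 5381836320 + 110995193*sqrt(2351)
= 1.0764e+10
R = ln(1.0764e+10)
= 23.0994

23.0994


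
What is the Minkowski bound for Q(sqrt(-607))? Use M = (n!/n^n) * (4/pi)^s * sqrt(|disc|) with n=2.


d = -607, d mod 4 = 1, so disc(K) = d = -607; |disc(K)| = 607
Imaginary quadratic field, so n = 2, s = r2 = 1, r1 = 0
M = (n!/n^n) * (4/pi)^s * sqrt(|disc(K)|) = (2!/2^2) * (4/pi)^1 * sqrt(607)
= 0.5 * 1.273240 * 24.637370
= 15.6846

15.6846


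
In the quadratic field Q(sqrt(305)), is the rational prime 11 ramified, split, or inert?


K = Q(sqrt(305)). Since d mod 4 = 1, disc(K) = 305.
Check p | disc: 305 mod 11 = 8.
p does not divide disc. Compute Legendre symbol (d/p):
8^((11-1)/2) mod 11 = -1
(d/p) = -1, so p is inert: (p) stays prime with e=1, f=2, g=1.
Therefore p is inert.

inert


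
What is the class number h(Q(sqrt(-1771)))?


K = Q(sqrt(-1771)). d mod 4 = 1, so D = disc(K) = d = -1771
h(K) equals the number of primitive reduced positive-definite forms (a, b, c) = a*x^2 + b*x*y + c*y^2 with b^2 - 4ac = D,
where reduced means |b| <= a <= c, with b >= 0 whenever |b| = a or a = c, and primitive means gcd(a, b, c) = 1.
Reduced forces 3a^2 <= |D| = 1771, so 1 <= a <= 24; b must have the parity of D, and c = (b^2 - D)/(4a) must be an integer >= a.
Enumerate a = 1..24, b in [-a, a]:
  a=1: (1, 1, 443)  [1]
  a=2..4: none
  a=5: (5, -3, 89), (5, 3, 89)  [2]
  a=6: none
  a=7: (7, 7, 65)  [1]
  a=8..10: none
  a=11: (11, 11, 43)  [1]
  a=12: none
  a=13: (13, -7, 35), (13, 7, 35)  [2]
  a=14..22: none
  a=23: (23, 23, 25)  [1]
  a=24: none
Total reduced forms: 1 + 2 + 1 + 1 + 2 + 1 = 8
h = 8

8


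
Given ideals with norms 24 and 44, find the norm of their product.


N(IJ) = N(I) * N(J)
= 24 * 44
= 1056

1056


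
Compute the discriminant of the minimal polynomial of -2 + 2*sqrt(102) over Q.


The element -2 + 2*sqrt(102) has minimal polynomial:
x^2 + 4*x - 404
Discriminant = (4)^2 - 4*(-404)
= 16 + 1616
= 1632

1632


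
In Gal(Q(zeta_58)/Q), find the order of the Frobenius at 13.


The Frobenius at p in Gal(Q(zeta_n)/Q) = (Z/nZ)* is the class of p, so its order is ord_58(13), the smallest k >= 1 with 13^k = 1 mod 58.
n = 58 = 2 * 29, phi(58) = 28; the order divides phi(n).
Divisors of 28: 1, 2, 4, 7, 14, 28
Repeated squaring mod 58: 13^1 = 13, 13^2 = 53, 13^4 = 25, 13^8 = 45, 13^16 = 53
Test divisors in increasing order:
  k=1: 13^1 = 13 mod 58
  k=2: 13^2 = 53 mod 58
  k=4: 13^4 = 25 mod 58
  k=7: 13^7 = 25 * 53 * 13 = 57 mod 58
  k=14: 13^14 = 45 * 25 * 53 = 1 mod 58  <- first divisor giving 1
Order = 14

14


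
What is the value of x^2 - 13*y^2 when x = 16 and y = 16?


x^2 - d*y^2
= 16^2 - 13*16^2
= 256 - 3328
= -3072

-3072


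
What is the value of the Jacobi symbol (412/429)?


Compute (412/429) via quadratic reciprocity:
  pull out 2: (2/429) = -1  (since 429 mod 8 = 5)
  pull out 2: (2/429) = -1  (since 429 mod 8 = 5)
  reciprocity: (103/429) -> +(429/103)
  reduce: (17/103)
  reciprocity: (17/103) -> +(103/17)
  reduce: (1/17)
  (1/17) = 1
Product of signs = 1

1


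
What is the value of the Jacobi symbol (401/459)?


Compute (401/459) via quadratic reciprocity:
  reciprocity: (401/459) -> +(459/401)
  reduce: (58/401)
  pull out 2: (2/401) = +1  (since 401 mod 8 = 1)
  reciprocity: (29/401) -> +(401/29)
  reduce: (24/29)
  pull out 2: (2/29) = -1  (since 29 mod 8 = 5)
  pull out 2: (2/29) = -1  (since 29 mod 8 = 5)
  pull out 2: (2/29) = -1  (since 29 mod 8 = 5)
  reciprocity: (3/29) -> +(29/3)
  reduce: (2/3)
  pull out 2: (2/3) = -1  (since 3 mod 8 = 3)
  (1/3) = 1
Product of signs = 1

1


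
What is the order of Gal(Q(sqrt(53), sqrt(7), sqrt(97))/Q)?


The 3 square roots of distinct primes are multiplicatively independent over Q,
so [K:Q] = 2^3 and Gal(K/Q) is isomorphic to (Z/2Z)^3.
|Gal| = 2^3 = 8

8


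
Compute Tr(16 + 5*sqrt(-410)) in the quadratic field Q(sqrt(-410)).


Tr(a + b*sqrt(d)) = (a + b*sqrt(d)) + (a - b*sqrt(d)) = 2a
= 2 * (16)
= 32

32


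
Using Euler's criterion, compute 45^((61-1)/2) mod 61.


p = 61 is prime and the exponent is (p-1)/2 = 30, so by Euler's criterion 45^30 = (45/61) = +1 or -1 mod 61.
Compute by square-and-multiply:
  30 = 16 + 8 + 4 + 2 (binary 11110)
  Repeated squaring mod 61: 45^1 = 45, 45^2 = 12, 45^4 = 22, 45^8 = 57, 45^16 = 16
  45^30 = 45^16 * 45^8 * 45^4 * 45^2 = 16 * 57 * 22 * 12 mod 61
    16 * 57 = 912 = 58 mod 61
    58 * 22 = 1276 = 56 mod 61
    56 * 12 = 672 = 1 mod 61
  45^30 = 1 mod 61
Result 1: 45 is a quadratic residue mod 61.
45^30 mod 61 = 1

1


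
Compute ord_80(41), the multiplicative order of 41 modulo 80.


We want ord_80(41), the smallest k >= 1 with 41^k = 1 mod 80.
n = 80 = 2^4 * 5, phi(80) = 32; the order divides phi(n).
Divisors of 32: 1, 2, 4, 8, 16, 32
Repeated squaring mod 80: 41^1 = 41, 41^2 = 1, 41^4 = 1, 41^8 = 1, 41^16 = 1, 41^32 = 1
Test divisors in increasing order:
  k=1: 41^1 = 41 mod 80
  k=2: 41^2 = 1 mod 80  <- first divisor giving 1
Order = 2

2


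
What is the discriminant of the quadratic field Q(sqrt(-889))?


For K = Q(sqrt(d)) with d squarefree: disc(K) = d if d = 1 mod 4, and disc(K) = 4d if d = 2 or 3 mod 4.
Here d = -889, and d mod 4 = 3.
d = 3 mod 4, not 1 (O_K = Z[sqrt(d)]), so disc(K) = 4d = 4 * (-889) = -3556

-3556


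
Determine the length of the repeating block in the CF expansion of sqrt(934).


Run the CF algorithm for sqrt(934).
a_0 = floor(sqrt(934)) = 30; set m_0=0, q_0=1.
Recurrence: m' = q*a - m,  q' = (d - m'^2)/q,  a' = floor((a_0 + m')/q').
  step 1: m=30, q=34, a=1
  step 2: m=4, q=27, a=1
  step 3: m=23, q=15, a=3
  step 4: m=22, q=30, a=1
  step 5: m=8, q=29, a=1
  step 6: m=21, q=17, a=3
  step 7: m=30, q=2, a=30
  step 8: m=30, q=17, a=3
  step 9: m=21, q=29, a=1
  step 10: m=8, q=30, a=1
  step 11: m=22, q=15, a=3
  step 12: m=23, q=27, a=1
  step 13: m=4, q=34, a=1
  step 14: m=30, q=1, a=60
a_14 = 2*a_0 = 60, so the period closes here.
sqrt(934) = [30; 1, 1, 3, 1, 1, 3, 30, 3, 1, 1, 3, 1, 1, 60]
Period length = 14

14


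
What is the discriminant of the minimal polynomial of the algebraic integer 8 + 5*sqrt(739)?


The element 8 + 5*sqrt(739) has minimal polynomial:
x^2 - 16*x - 18411
Discriminant = (-16)^2 - 4*(-18411)
= 256 + 73644
= 73900

73900


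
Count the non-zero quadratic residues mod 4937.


For prime p, the number of non-zero quadratic residues is (p-1)/2.
= (4937-1)/2
= 2468

2468


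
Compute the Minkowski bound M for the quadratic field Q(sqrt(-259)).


d = -259, d mod 4 = 1, so disc(K) = d = -259; |disc(K)| = 259
Imaginary quadratic field, so n = 2, s = r2 = 1, r1 = 0
M = (n!/n^n) * (4/pi)^s * sqrt(|disc(K)|) = (2!/2^2) * (4/pi)^1 * sqrt(259)
= 0.5 * 1.273240 * 16.093477
= 10.2454

10.2454


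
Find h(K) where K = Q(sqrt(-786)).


K = Q(sqrt(-786)). d mod 4 = 2, so D = disc(K) = 4d = -3144
h(K) equals the number of primitive reduced positive-definite forms (a, b, c) = a*x^2 + b*x*y + c*y^2 with b^2 - 4ac = D,
where reduced means |b| <= a <= c, with b >= 0 whenever |b| = a or a = c, and primitive means gcd(a, b, c) = 1.
Reduced forces 3a^2 <= |D| = 3144, so 1 <= a <= 32; b must have the parity of D, and c = (b^2 - D)/(4a) must be an integer >= a.
Enumerate a = 1..32, b in [-a, a]:
  a=1: (1, 0, 786)  [1]
  a=2: (2, 0, 393)  [1]
  a=3: (3, 0, 262)  [1]
  a=4: none
  a=5: (5, -4, 158), (5, 4, 158)  [2]
  a=6: (6, 0, 131)  [1]
  a=7..9: none
  a=10: (10, -4, 79), (10, 4, 79)  [2]
  a=11..14: none
  a=15: (15, -6, 53), (15, 6, 53)  [2]
  a=16: none
  a=17: (17, -16, 50), (17, 16, 50)  [2]
  a=18..24: none
  a=25: (25, -16, 34), (25, 16, 34)  [2]
  a=26..29: none
  a=30: (30, -24, 31), (30, 24, 31)  [2]
  a=31..32: none
Total reduced forms: 1 + 1 + 1 + 2 + 1 + 2 + 2 + 2 + 2 + 2 = 16
h = 16

16


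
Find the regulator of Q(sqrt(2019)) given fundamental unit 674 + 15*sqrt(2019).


epsilon = 674 + 15*sqrt(2019)
= 1347.9993
R = ln(1347.9993)
= 7.2064

7.2064


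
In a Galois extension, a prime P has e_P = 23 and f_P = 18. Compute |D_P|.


|D_P| = e * f
= 23 * 18
= 414

414


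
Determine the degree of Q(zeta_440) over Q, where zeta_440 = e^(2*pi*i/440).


The degree equals Euler's totient phi(440).
440 = 2^3 * 5 * 11
phi(440) = 160

160


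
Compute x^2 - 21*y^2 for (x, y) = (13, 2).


x^2 - d*y^2
= 13^2 - 21*2^2
= 169 - 84
= 85

85


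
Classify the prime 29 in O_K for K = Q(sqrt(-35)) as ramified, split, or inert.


K = Q(sqrt(-35)). Since d mod 4 = 1, disc(K) = -35.
Check p | disc: -35 mod 29 = 23.
p does not divide disc. Compute Legendre symbol (d/p):
23^((29-1)/2) mod 29 = 1
(d/p) = 1, so p splits: (p) = P*P' with e=1, f=1, g=2.
Therefore p is split.

split


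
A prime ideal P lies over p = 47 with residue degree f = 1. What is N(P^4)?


N(P^a) = p^(a*f)
= 47^(4*1)
= 47^4
= 4879681

4879681


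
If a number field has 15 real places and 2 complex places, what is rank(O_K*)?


By Dirichlet's unit theorem:
rank = r1 + r2 - 1
= 15 + 2 - 1
= 16

16


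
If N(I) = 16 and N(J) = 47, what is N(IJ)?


N(IJ) = N(I) * N(J)
= 16 * 47
= 752

752


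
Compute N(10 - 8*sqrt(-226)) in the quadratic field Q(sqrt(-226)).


N(a + b*sqrt(d)) = a^2 - d*b^2
= (10)^2 - (-226)*(-8)^2
= 100 + 14464
= 14564

14564


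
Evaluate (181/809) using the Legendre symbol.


p = 809 is prime, so compute (181/809) with the reciprocity algorithm (Jacobi-symbol steps: pull out 2s via (2/n), flip via reciprocity, reduce):
  reciprocity: (181/809) -> +(809/181)
  reduce: (85/181)
  reciprocity: (85/181) -> +(181/85)
  reduce: (11/85)
  reciprocity: (11/85) -> +(85/11)
  reduce: (8/11)
  pull out 2: (2/11) = -1  (since 11 mod 8 = 3)
  pull out 2: (2/11) = -1  (since 11 mod 8 = 3)
  pull out 2: (2/11) = -1  (since 11 mod 8 = 3)
  (1/11) = 1
Product of signs = -1
(181/809) = -1

-1


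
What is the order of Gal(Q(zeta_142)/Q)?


|Gal(Q(zeta_142)/Q)| = phi(142)
= 70

70


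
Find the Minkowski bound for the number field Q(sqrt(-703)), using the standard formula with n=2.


d = -703, d mod 4 = 1, so disc(K) = d = -703; |disc(K)| = 703
Imaginary quadratic field, so n = 2, s = r2 = 1, r1 = 0
M = (n!/n^n) * (4/pi)^s * sqrt(|disc(K)|) = (2!/2^2) * (4/pi)^1 * sqrt(703)
= 0.5 * 1.273240 * 26.514147
= 16.8794

16.8794


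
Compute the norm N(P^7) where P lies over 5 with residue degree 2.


N(P^a) = p^(a*f)
= 5^(7*2)
= 5^14
= 6103515625

6103515625


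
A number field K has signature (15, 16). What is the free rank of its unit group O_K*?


By Dirichlet's unit theorem:
rank = r1 + r2 - 1
= 15 + 16 - 1
= 30

30


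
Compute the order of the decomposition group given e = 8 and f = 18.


|D_P| = e * f
= 8 * 18
= 144

144


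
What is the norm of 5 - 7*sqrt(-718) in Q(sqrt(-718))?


N(a + b*sqrt(d)) = a^2 - d*b^2
= (5)^2 - (-718)*(-7)^2
= 25 + 35182
= 35207

35207


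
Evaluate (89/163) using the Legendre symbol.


p = 163 is prime, so compute (89/163) with the reciprocity algorithm (Jacobi-symbol steps: pull out 2s via (2/n), flip via reciprocity, reduce):
  reciprocity: (89/163) -> +(163/89)
  reduce: (74/89)
  pull out 2: (2/89) = +1  (since 89 mod 8 = 1)
  reciprocity: (37/89) -> +(89/37)
  reduce: (15/37)
  reciprocity: (15/37) -> +(37/15)
  reduce: (7/15)
  reciprocity: (7/15) -> -(15/7)
  reduce: (1/7)
  (1/7) = 1
Product of signs = -1
(89/163) = -1

-1


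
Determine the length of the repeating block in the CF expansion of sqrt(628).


Run the CF algorithm for sqrt(628).
a_0 = floor(sqrt(628)) = 25; set m_0=0, q_0=1.
Recurrence: m' = q*a - m,  q' = (d - m'^2)/q,  a' = floor((a_0 + m')/q').
  step 1: m=25, q=3, a=16
  step 2: m=23, q=33, a=1
  step 3: m=10, q=16, a=2
  step 4: m=22, q=9, a=5
  step 5: m=23, q=11, a=4
  step 6: m=21, q=17, a=2
  step 7: m=13, q=27, a=1
  step 8: m=14, q=16, a=2
  step 9: m=18, q=19, a=2
  step 10: m=20, q=12, a=3
  step 11: m=16, q=31, a=1
  step 12: m=15, q=13, a=3
  step 13: m=24, q=4, a=12
  step 14: m=24, q=13, a=3
  step 15: m=15, q=31, a=1
  step 16: m=16, q=12, a=3
  step 17: m=20, q=19, a=2
  step 18: m=18, q=16, a=2
  step 19: m=14, q=27, a=1
  step 20: m=13, q=17, a=2
  step 21: m=21, q=11, a=4
  step 22: m=23, q=9, a=5
  step 23: m=22, q=16, a=2
  step 24: m=10, q=33, a=1
  step 25: m=23, q=3, a=16
  step 26: m=25, q=1, a=50
a_26 = 2*a_0 = 50, so the period closes here.
sqrt(628) = [25; 16, 1, 2, 5, 4, 2, 1, 2, 2, 3, 1, 3, 12, 3, 1, 3, 2, 2, 1, 2, 4, 5, 2, 1, 16, 50]
Period length = 26

26


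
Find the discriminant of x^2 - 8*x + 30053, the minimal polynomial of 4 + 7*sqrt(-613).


The element 4 + 7*sqrt(-613) has minimal polynomial:
x^2 - 8*x + 30053
Discriminant = (-8)^2 - 4*(30053)
= 64 - 120212
= -120148

-120148


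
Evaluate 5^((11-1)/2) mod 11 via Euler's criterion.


p = 11 is prime and the exponent is (p-1)/2 = 5, so by Euler's criterion 5^5 = (5/11) = +1 or -1 mod 11.
Compute by square-and-multiply:
  5 = 4 + 1 (binary 101)
  Repeated squaring mod 11: 5^1 = 5, 5^2 = 3, 5^4 = 9
  5^5 = 5^4 * 5^1 = 9 * 5 mod 11
    9 * 5 = 45 = 1 mod 11
  5^5 = 1 mod 11
Result 1: 5 is a quadratic residue mod 11.
5^5 mod 11 = 1

1


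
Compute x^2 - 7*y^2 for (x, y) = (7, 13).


x^2 - d*y^2
= 7^2 - 7*13^2
= 49 - 1183
= -1134

-1134


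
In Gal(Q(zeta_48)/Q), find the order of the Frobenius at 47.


The Frobenius at p in Gal(Q(zeta_n)/Q) = (Z/nZ)* is the class of p, so its order is ord_48(47), the smallest k >= 1 with 47^k = 1 mod 48.
n = 48 = 2^4 * 3, phi(48) = 16; the order divides phi(n).
Divisors of 16: 1, 2, 4, 8, 16
Repeated squaring mod 48: 47^1 = 47, 47^2 = 1, 47^4 = 1, 47^8 = 1, 47^16 = 1
Test divisors in increasing order:
  k=1: 47^1 = 47 mod 48
  k=2: 47^2 = 1 mod 48  <- first divisor giving 1
Order = 2

2


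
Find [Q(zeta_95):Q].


The degree equals Euler's totient phi(95).
95 = 5 * 19
phi(95) = 72

72


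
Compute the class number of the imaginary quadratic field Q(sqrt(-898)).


K = Q(sqrt(-898)). d mod 4 = 2, so D = disc(K) = 4d = -3592
h(K) equals the number of primitive reduced positive-definite forms (a, b, c) = a*x^2 + b*x*y + c*y^2 with b^2 - 4ac = D,
where reduced means |b| <= a <= c, with b >= 0 whenever |b| = a or a = c, and primitive means gcd(a, b, c) = 1.
Reduced forces 3a^2 <= |D| = 3592, so 1 <= a <= 34; b must have the parity of D, and c = (b^2 - D)/(4a) must be an integer >= a.
Enumerate a = 1..34, b in [-a, a]:
  a=1: (1, 0, 898)  [1]
  a=2: (2, 0, 449)  [1]
  a=3..10: none
  a=11: (11, -4, 82), (11, 4, 82)  [2]
  a=12: none
  a=13: (13, -10, 71), (13, 10, 71)  [2]
  a=14..21: none
  a=22: (22, -4, 41), (22, 4, 41)  [2]
  a=23..25: none
  a=26: (26, -16, 37), (26, 16, 37)  [2]
  a=27..28: none
  a=29: (29, -2, 31), (29, 2, 31)  [2]
  a=30..34: none
Total reduced forms: 1 + 1 + 2 + 2 + 2 + 2 + 2 = 12
h = 12

12


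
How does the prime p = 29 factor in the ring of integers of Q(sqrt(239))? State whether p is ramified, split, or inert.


K = Q(sqrt(239)). Since d mod 4 = 3, disc(K) = 956.
Check p | disc: 956 mod 29 = 28.
p does not divide disc. Compute Legendre symbol (d/p):
7^((29-1)/2) mod 29 = 1
(d/p) = 1, so p splits: (p) = P*P' with e=1, f=1, g=2.
Therefore p is split.

split


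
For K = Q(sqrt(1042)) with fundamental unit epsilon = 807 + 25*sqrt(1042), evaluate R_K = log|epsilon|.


epsilon = 807 + 25*sqrt(1042)
= 1614.0006
R = ln(1614.0006)
= 7.3865

7.3865


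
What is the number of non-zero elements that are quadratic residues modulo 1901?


For prime p, the number of non-zero quadratic residues is (p-1)/2.
= (1901-1)/2
= 950

950


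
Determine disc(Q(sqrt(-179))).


For K = Q(sqrt(d)) with d squarefree: disc(K) = d if d = 1 mod 4, and disc(K) = 4d if d = 2 or 3 mod 4.
Here d = -179, and d mod 4 = 1.
d = 1 mod 4 (O_K = Z[(1+sqrt(d))/2]), so disc(K) = d = -179

-179


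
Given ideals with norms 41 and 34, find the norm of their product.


N(IJ) = N(I) * N(J)
= 41 * 34
= 1394

1394


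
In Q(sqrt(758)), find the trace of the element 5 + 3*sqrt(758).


Tr(a + b*sqrt(d)) = (a + b*sqrt(d)) + (a - b*sqrt(d)) = 2a
= 2 * (5)
= 10

10


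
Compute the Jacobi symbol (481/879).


Compute (481/879) via quadratic reciprocity:
  reciprocity: (481/879) -> +(879/481)
  reduce: (398/481)
  pull out 2: (2/481) = +1  (since 481 mod 8 = 1)
  reciprocity: (199/481) -> +(481/199)
  reduce: (83/199)
  reciprocity: (83/199) -> -(199/83)
  reduce: (33/83)
  reciprocity: (33/83) -> +(83/33)
  reduce: (17/33)
  reciprocity: (17/33) -> +(33/17)
  reduce: (16/17)
  pull out 2: (2/17) = +1  (since 17 mod 8 = 1)
  pull out 2: (2/17) = +1  (since 17 mod 8 = 1)
  pull out 2: (2/17) = +1  (since 17 mod 8 = 1)
  pull out 2: (2/17) = +1  (since 17 mod 8 = 1)
  (1/17) = 1
Product of signs = -1

-1


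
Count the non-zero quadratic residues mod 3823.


For prime p, the number of non-zero quadratic residues is (p-1)/2.
= (3823-1)/2
= 1911

1911


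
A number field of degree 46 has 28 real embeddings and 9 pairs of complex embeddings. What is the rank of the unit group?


By Dirichlet's unit theorem:
rank = r1 + r2 - 1
= 28 + 9 - 1
= 36

36


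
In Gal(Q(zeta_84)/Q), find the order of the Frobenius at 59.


The Frobenius at p in Gal(Q(zeta_n)/Q) = (Z/nZ)* is the class of p, so its order is ord_84(59), the smallest k >= 1 with 59^k = 1 mod 84.
n = 84 = 2^2 * 3 * 7, phi(84) = 24; the order divides phi(n).
Divisors of 24: 1, 2, 3, 4, 6, 8, 12, 24
Repeated squaring mod 84: 59^1 = 59, 59^2 = 37, 59^4 = 25, 59^8 = 37, 59^16 = 25
Test divisors in increasing order:
  k=1: 59^1 = 59 mod 84
  k=2: 59^2 = 37 mod 84
  k=3: 59^3 = 37 * 59 = 83 mod 84
  k=4: 59^4 = 25 mod 84
  k=6: 59^6 = 25 * 37 = 1 mod 84  <- first divisor giving 1
Order = 6

6


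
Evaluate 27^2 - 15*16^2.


x^2 - d*y^2
= 27^2 - 15*16^2
= 729 - 3840
= -3111

-3111


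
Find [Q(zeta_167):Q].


The degree equals Euler's totient phi(167).
167 = 167
phi(167) = 166

166


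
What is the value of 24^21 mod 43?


p = 43 is prime and the exponent is (p-1)/2 = 21, so by Euler's criterion 24^21 = (24/43) = +1 or -1 mod 43.
Compute by square-and-multiply:
  21 = 16 + 4 + 1 (binary 10101)
  Repeated squaring mod 43: 24^1 = 24, 24^2 = 17, 24^4 = 31, 24^8 = 15, 24^16 = 10
  24^21 = 24^16 * 24^4 * 24^1 = 10 * 31 * 24 mod 43
    10 * 31 = 310 = 9 mod 43
    9 * 24 = 216 = 1 mod 43
  24^21 = 1 mod 43
Result 1: 24 is a quadratic residue mod 43.
24^21 mod 43 = 1

1


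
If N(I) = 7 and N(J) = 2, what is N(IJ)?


N(IJ) = N(I) * N(J)
= 7 * 2
= 14

14


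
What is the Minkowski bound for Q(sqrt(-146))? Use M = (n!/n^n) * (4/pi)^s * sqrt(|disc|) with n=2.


d = -146, d mod 4 = 2, so disc(K) = 4d = -584; |disc(K)| = 584
Imaginary quadratic field, so n = 2, s = r2 = 1, r1 = 0
M = (n!/n^n) * (4/pi)^s * sqrt(|disc(K)|) = (2!/2^2) * (4/pi)^1 * sqrt(584)
= 0.5 * 1.273240 * 24.166092
= 15.3846

15.3846


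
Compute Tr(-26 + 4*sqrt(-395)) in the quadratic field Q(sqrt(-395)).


Tr(a + b*sqrt(d)) = (a + b*sqrt(d)) + (a - b*sqrt(d)) = 2a
= 2 * (-26)
= -52

-52


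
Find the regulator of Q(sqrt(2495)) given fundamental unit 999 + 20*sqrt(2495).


epsilon = 999 + 20*sqrt(2495)
= 1997.9995
R = ln(1997.9995)
= 7.5999

7.5999


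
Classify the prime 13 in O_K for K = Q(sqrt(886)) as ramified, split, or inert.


K = Q(sqrt(886)). Since d mod 4 = 2, disc(K) = 3544.
Check p | disc: 3544 mod 13 = 8.
p does not divide disc. Compute Legendre symbol (d/p):
2^((13-1)/2) mod 13 = -1
(d/p) = -1, so p is inert: (p) stays prime with e=1, f=2, g=1.
Therefore p is inert.

inert


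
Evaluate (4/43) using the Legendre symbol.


p = 43 is prime, so compute (4/43) with the reciprocity algorithm (Jacobi-symbol steps: pull out 2s via (2/n), flip via reciprocity, reduce):
  pull out 2: (2/43) = -1  (since 43 mod 8 = 3)
  pull out 2: (2/43) = -1  (since 43 mod 8 = 3)
  (1/43) = 1
Product of signs = 1
(4/43) = 1

1


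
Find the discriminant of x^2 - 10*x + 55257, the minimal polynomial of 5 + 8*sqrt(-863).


The element 5 + 8*sqrt(-863) has minimal polynomial:
x^2 - 10*x + 55257
Discriminant = (-10)^2 - 4*(55257)
= 100 - 221028
= -220928

-220928


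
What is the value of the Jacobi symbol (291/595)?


Compute (291/595) via quadratic reciprocity:
  reciprocity: (291/595) -> -(595/291)
  reduce: (13/291)
  reciprocity: (13/291) -> +(291/13)
  reduce: (5/13)
  reciprocity: (5/13) -> +(13/5)
  reduce: (3/5)
  reciprocity: (3/5) -> +(5/3)
  reduce: (2/3)
  pull out 2: (2/3) = -1  (since 3 mod 8 = 3)
  (1/3) = 1
Product of signs = 1

1


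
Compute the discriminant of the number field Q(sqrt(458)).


For K = Q(sqrt(d)) with d squarefree: disc(K) = d if d = 1 mod 4, and disc(K) = 4d if d = 2 or 3 mod 4.
Here d = 458, and d mod 4 = 2.
d = 2 mod 4, not 1 (O_K = Z[sqrt(d)]), so disc(K) = 4d = 4 * (458) = 1832

1832


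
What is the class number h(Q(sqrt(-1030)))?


K = Q(sqrt(-1030)). d mod 4 = 2, so D = disc(K) = 4d = -4120
h(K) equals the number of primitive reduced positive-definite forms (a, b, c) = a*x^2 + b*x*y + c*y^2 with b^2 - 4ac = D,
where reduced means |b| <= a <= c, with b >= 0 whenever |b| = a or a = c, and primitive means gcd(a, b, c) = 1.
Reduced forces 3a^2 <= |D| = 4120, so 1 <= a <= 37; b must have the parity of D, and c = (b^2 - D)/(4a) must be an integer >= a.
Enumerate a = 1..37, b in [-a, a]:
  a=1: (1, 0, 1030)  [1]
  a=2: (2, 0, 515)  [1]
  a=3..4: none
  a=5: (5, 0, 206)  [1]
  a=6..9: none
  a=10: (10, 0, 103)  [1]
  a=11: (11, -4, 94), (11, 4, 94)  [2]
  a=12: none
  a=13: (13, -12, 82), (13, 12, 82)  [2]
  a=14..21: none
  a=22: (22, -4, 47), (22, 4, 47)  [2]
  a=23..25: none
  a=26: (26, -12, 41), (26, 12, 41)  [2]
  a=27..37: none
Total reduced forms: 1 + 1 + 1 + 1 + 2 + 2 + 2 + 2 = 12
h = 12

12


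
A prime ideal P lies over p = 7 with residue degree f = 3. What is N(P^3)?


N(P^a) = p^(a*f)
= 7^(3*3)
= 7^9
= 40353607

40353607


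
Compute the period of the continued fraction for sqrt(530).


Run the CF algorithm for sqrt(530).
a_0 = floor(sqrt(530)) = 23; set m_0=0, q_0=1.
Recurrence: m' = q*a - m,  q' = (d - m'^2)/q,  a' = floor((a_0 + m')/q').
  step 1: m=23, q=1, a=46
a_1 = 2*a_0 = 46, so the period closes here.
sqrt(530) = [23; 46]
Period length = 1

1


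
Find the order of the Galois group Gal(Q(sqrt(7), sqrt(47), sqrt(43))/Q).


The 3 square roots of distinct primes are multiplicatively independent over Q,
so [K:Q] = 2^3 and Gal(K/Q) is isomorphic to (Z/2Z)^3.
|Gal| = 2^3 = 8

8


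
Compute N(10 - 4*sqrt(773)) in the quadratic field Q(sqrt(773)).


N(a + b*sqrt(d)) = a^2 - d*b^2
= (10)^2 - (773)*(-4)^2
= 100 - 12368
= -12268

-12268


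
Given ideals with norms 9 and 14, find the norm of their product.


N(IJ) = N(I) * N(J)
= 9 * 14
= 126

126


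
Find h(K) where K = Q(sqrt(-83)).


K = Q(sqrt(-83)). d mod 4 = 1, so D = disc(K) = d = -83
h(K) equals the number of primitive reduced positive-definite forms (a, b, c) = a*x^2 + b*x*y + c*y^2 with b^2 - 4ac = D,
where reduced means |b| <= a <= c, with b >= 0 whenever |b| = a or a = c, and primitive means gcd(a, b, c) = 1.
Reduced forces 3a^2 <= |D| = 83, so 1 <= a <= 5; b must have the parity of D, and c = (b^2 - D)/(4a) must be an integer >= a.
Enumerate a = 1..5, b in [-a, a]:
  a=1: (1, 1, 21)  [1]
  a=2: none
  a=3: (3, -1, 7), (3, 1, 7)  [2]
  a=4..5: none
Total reduced forms: 1 + 2 = 3
h = 3

3


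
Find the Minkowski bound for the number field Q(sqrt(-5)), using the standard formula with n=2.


d = -5, d mod 4 = 3, so disc(K) = 4d = -20; |disc(K)| = 20
Imaginary quadratic field, so n = 2, s = r2 = 1, r1 = 0
M = (n!/n^n) * (4/pi)^s * sqrt(|disc(K)|) = (2!/2^2) * (4/pi)^1 * sqrt(20)
= 0.5 * 1.273240 * 4.472136
= 2.8471

2.8471


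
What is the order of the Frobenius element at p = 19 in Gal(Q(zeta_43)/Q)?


The Frobenius at p in Gal(Q(zeta_n)/Q) = (Z/nZ)* is the class of p, so its order is ord_43(19), the smallest k >= 1 with 19^k = 1 mod 43.
n = 43 = 43, phi(43) = 42; the order divides phi(n).
Divisors of 42: 1, 2, 3, 6, 7, 14, 21, 42
Repeated squaring mod 43: 19^1 = 19, 19^2 = 17, 19^4 = 31, 19^8 = 15, 19^16 = 10, 19^32 = 14
Test divisors in increasing order:
  k=1: 19^1 = 19 mod 43
  k=2: 19^2 = 17 mod 43
  k=3: 19^3 = 17 * 19 = 22 mod 43
  k=6: 19^6 = 31 * 17 = 11 mod 43
  k=7: 19^7 = 31 * 17 * 19 = 37 mod 43
  k=14: 19^14 = 15 * 31 * 17 = 36 mod 43
  k=21: 19^21 = 10 * 31 * 19 = 42 mod 43
  k=42: 19^42 = 14 * 15 * 17 = 1 mod 43  <- first divisor giving 1
Order = 42

42


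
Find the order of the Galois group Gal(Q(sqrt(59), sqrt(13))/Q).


The 2 square roots of distinct primes are multiplicatively independent over Q,
so [K:Q] = 2^2 and Gal(K/Q) is isomorphic to (Z/2Z)^2.
|Gal| = 2^2 = 4

4


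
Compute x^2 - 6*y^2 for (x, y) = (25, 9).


x^2 - d*y^2
= 25^2 - 6*9^2
= 625 - 486
= 139

139


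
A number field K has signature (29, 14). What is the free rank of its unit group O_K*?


By Dirichlet's unit theorem:
rank = r1 + r2 - 1
= 29 + 14 - 1
= 42

42


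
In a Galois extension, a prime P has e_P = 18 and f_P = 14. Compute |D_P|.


|D_P| = e * f
= 18 * 14
= 252

252


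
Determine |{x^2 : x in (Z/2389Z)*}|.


For prime p, the number of non-zero quadratic residues is (p-1)/2.
= (2389-1)/2
= 1194

1194


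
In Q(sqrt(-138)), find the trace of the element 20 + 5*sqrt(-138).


Tr(a + b*sqrt(d)) = (a + b*sqrt(d)) + (a - b*sqrt(d)) = 2a
= 2 * (20)
= 40

40


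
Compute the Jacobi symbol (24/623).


Compute (24/623) via quadratic reciprocity:
  pull out 2: (2/623) = +1  (since 623 mod 8 = 7)
  pull out 2: (2/623) = +1  (since 623 mod 8 = 7)
  pull out 2: (2/623) = +1  (since 623 mod 8 = 7)
  reciprocity: (3/623) -> -(623/3)
  reduce: (2/3)
  pull out 2: (2/3) = -1  (since 3 mod 8 = 3)
  (1/3) = 1
Product of signs = 1

1


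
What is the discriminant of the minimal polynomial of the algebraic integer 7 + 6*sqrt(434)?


The element 7 + 6*sqrt(434) has minimal polynomial:
x^2 - 14*x - 15575
Discriminant = (-14)^2 - 4*(-15575)
= 196 + 62300
= 62496

62496


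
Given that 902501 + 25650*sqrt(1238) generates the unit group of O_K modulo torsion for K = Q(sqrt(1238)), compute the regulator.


epsilon = 902501 + 25650*sqrt(1238)
= 1.8050e+06
R = ln(1.8050e+06)
= 14.4061

14.4061


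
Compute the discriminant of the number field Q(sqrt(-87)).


For K = Q(sqrt(d)) with d squarefree: disc(K) = d if d = 1 mod 4, and disc(K) = 4d if d = 2 or 3 mod 4.
Here d = -87, and d mod 4 = 1.
d = 1 mod 4 (O_K = Z[(1+sqrt(d))/2]), so disc(K) = d = -87

-87


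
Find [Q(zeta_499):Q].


The degree equals Euler's totient phi(499).
499 = 499
phi(499) = 498

498


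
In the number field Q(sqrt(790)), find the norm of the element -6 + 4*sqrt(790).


N(a + b*sqrt(d)) = a^2 - d*b^2
= (-6)^2 - (790)*(4)^2
= 36 - 12640
= -12604

-12604


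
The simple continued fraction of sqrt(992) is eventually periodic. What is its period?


Run the CF algorithm for sqrt(992).
a_0 = floor(sqrt(992)) = 31; set m_0=0, q_0=1.
Recurrence: m' = q*a - m,  q' = (d - m'^2)/q,  a' = floor((a_0 + m')/q').
  step 1: m=31, q=31, a=2
  step 2: m=31, q=1, a=62
a_2 = 2*a_0 = 62, so the period closes here.
sqrt(992) = [31; 2, 62]
Period length = 2

2


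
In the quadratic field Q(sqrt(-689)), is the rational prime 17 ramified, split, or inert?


K = Q(sqrt(-689)). Since d mod 4 = 3, disc(K) = -2756.
Check p | disc: -2756 mod 17 = 15.
p does not divide disc. Compute Legendre symbol (d/p):
8^((17-1)/2) mod 17 = 1
(d/p) = 1, so p splits: (p) = P*P' with e=1, f=1, g=2.
Therefore p is split.

split


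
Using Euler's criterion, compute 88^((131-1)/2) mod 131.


p = 131 is prime and the exponent is (p-1)/2 = 65, so by Euler's criterion 88^65 = (88/131) = +1 or -1 mod 131.
Compute by square-and-multiply:
  65 = 64 + 1 (binary 1000001)
  Repeated squaring mod 131: 88^1 = 88, 88^2 = 15, 88^4 = 94, 88^8 = 59, 88^16 = 75, 88^32 = 123, 88^64 = 64
  88^65 = 88^64 * 88^1 = 64 * 88 mod 131
    64 * 88 = 5632 = 130 mod 131
  88^65 = 130 mod 131
Result 130 = p - 1 = -1 mod 131: 88 is a quadratic non-residue mod 131. As a residue in [0, p-1] the value is 130.
88^65 mod 131 = 130

130


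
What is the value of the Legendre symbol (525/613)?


p = 613 is prime, so compute (525/613) with the reciprocity algorithm (Jacobi-symbol steps: pull out 2s via (2/n), flip via reciprocity, reduce):
  reciprocity: (525/613) -> +(613/525)
  reduce: (88/525)
  pull out 2: (2/525) = -1  (since 525 mod 8 = 5)
  pull out 2: (2/525) = -1  (since 525 mod 8 = 5)
  pull out 2: (2/525) = -1  (since 525 mod 8 = 5)
  reciprocity: (11/525) -> +(525/11)
  reduce: (8/11)
  pull out 2: (2/11) = -1  (since 11 mod 8 = 3)
  pull out 2: (2/11) = -1  (since 11 mod 8 = 3)
  pull out 2: (2/11) = -1  (since 11 mod 8 = 3)
  (1/11) = 1
Product of signs = 1
(525/613) = 1

1
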